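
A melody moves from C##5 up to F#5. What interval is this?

diminished 4th

C to F spans four letter names (C-D-E-F) — that makes it a fourth of some quality.
A perfect fourth would be 5 semitones; C##5 to F#5 is 4, one semitone narrower, so the interval is diminished.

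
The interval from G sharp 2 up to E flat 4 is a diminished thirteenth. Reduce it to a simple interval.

diminished sixth

Subtracting seven from the interval number removes an octave: 13 − 7 = 6.
So a diminished thirteenth is an octave plus a diminished sixth. The quality is unchanged.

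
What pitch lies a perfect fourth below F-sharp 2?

C-sharp 2

The fourth takes the letter from F down to C.
Moving 5 semitones down from F#2 (the size of a perfect fourth) reaches C#2.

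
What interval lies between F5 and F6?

perfect 8th

F to F is the same letter name, plus an octave: an octave.
F5 to F6 is 12 semitones, matching the perfect octave exactly, so the quality is perfect.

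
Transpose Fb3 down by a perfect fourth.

The fourth takes the letter from F down to C.
A perfect fourth spans 5 semitones, so from Fb3 the target pitch is Cb3.

Cb3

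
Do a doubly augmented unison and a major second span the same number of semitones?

Yes

Both span 2 semitones: a doubly augmented unison and a major second are the same chromatic distance.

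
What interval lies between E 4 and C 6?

minor thirteenth

E to C spans six letter names (E-F-G-A-B-C), plus an octave, so the interval is some kind of thirteenth.
A major thirteenth would be 21 semitones, but E4 to C6 is 20 — one semitone narrower, making it a minor thirteenth.
(Equivalently, a compound minor sixth: a minor sixth plus an octave.)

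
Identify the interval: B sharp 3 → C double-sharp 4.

M2

B to C spans two letter names (B-C), so the interval is some kind of second.
The major second spans 2 semitones, and B#3 to C##4 is exactly 2 semitones — so this is a major second.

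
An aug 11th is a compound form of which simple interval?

Subtracting seven from the interval number removes an octave: 11 − 7 = 4.
Quality carries through unchanged, so the simple form is an augmented fourth.

augmented fourth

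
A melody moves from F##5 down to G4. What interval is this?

augmented seventh

Descending from F##5 to G4 is the same interval as ascending G4 to F##5.
G to F spans seven letter names (G-A-B-C-D-E-F): a seventh.
The major seventh is 11 semitones; here we have 12, one semitone wider: augmented.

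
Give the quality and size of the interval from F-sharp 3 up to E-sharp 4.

F to E spans seven letter names (F-G-A-B-C-D-E), so the interval is some kind of seventh.
The major seventh spans 11 semitones, and F#3 to E#4 is exactly 11 semitones — so this is a major seventh.

major seventh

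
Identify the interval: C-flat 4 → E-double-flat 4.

C to E spans three letter names (C-D-E), so the interval is some kind of third.
A major third would be 4 semitones, but Cb4 to Ebb4 is 3 — one semitone narrower, making it a minor third.

m3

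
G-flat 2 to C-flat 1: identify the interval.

Descending from Gb2 to Cb1 is the same interval as ascending Cb1 to Gb2.
C to G spans five letter names (C-D-E-F-G), plus an octave — that makes it a twelfth of some quality.
Counting semitones, Cb1→Gb2 is 19, which is the perfect twelfth.
(Equivalently, a compound perfect fifth: a perfect fifth plus an octave.)

perfect twelfth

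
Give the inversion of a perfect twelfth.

First reduce the compound perfect twelfth to its simple form, a perfect fifth.
Interval numbers invert to sum to nine: 5 + 4 = 9, so a fifth inverts to a fourth.
The quality also flips — perfect stays perfect — giving a perfect fourth.

P4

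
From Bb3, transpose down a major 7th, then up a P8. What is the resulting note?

Cb4

Down a major seventh from Bb3: Cb3 (11 semitones down).
A perfect octave up from Cb3 is Cb4.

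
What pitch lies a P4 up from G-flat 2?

The fourth takes the letter from G up to C.
Moving 5 semitones up from Gb2 (the size of a perfect fourth) reaches Cb3.

C-flat 3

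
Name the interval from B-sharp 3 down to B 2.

Descending from B#3 to B2 is the same interval as ascending B2 to B#3.
B to B is the same letter name, plus an octave — that makes it an octave of some quality.
B2 to B#3 spans 13 semitones — one semitone wider than the perfect octave (12) — giving an augmented octave.

augmented octave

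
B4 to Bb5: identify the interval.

d8

B to B is the same letter name, plus an octave — that makes it an octave of some quality.
A perfect octave would be 12 semitones; B4 to Bb5 is 11, one semitone narrower, so the interval is diminished.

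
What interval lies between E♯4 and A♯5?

E to A spans four letter names (E-F-G-A), plus an octave, so the interval is some kind of eleventh.
Counting semitones, E#4→A#5 is 17, which is the perfect eleventh.
(Equivalently, a compound perfect fourth: a perfect fourth plus an octave.)

perfect 11th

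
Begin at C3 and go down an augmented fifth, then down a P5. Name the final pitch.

C3 down an augmented fifth → Fb2 (8 semitones).
A perfect fifth down from Fb2 is Bbb1.

Bbb1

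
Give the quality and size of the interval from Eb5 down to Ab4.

perfect fifth

Descending from Eb5 to Ab4 is the same interval as ascending Ab4 to Eb5.
A to E spans five letter names (A-B-C-D-E): a fifth.
Ab4 to Eb5 is 7 semitones, matching the perfect fifth exactly, so the quality is perfect.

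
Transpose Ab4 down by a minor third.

F4

Counting three letter names down from A lands on F.
Moving 3 semitones down from Ab4 (the size of a minor third) reaches F4.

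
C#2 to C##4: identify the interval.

C to C is the same letter name, plus 2 octaves, so the interval is some kind of fifteenth.
A perfect fifteenth would be 24 semitones; C#2 to C##4 is 25, one semitone wider, so the interval is augmented.
(Equivalently, a compound augmented octave: an augmented octave plus an octave.)

augmented 15th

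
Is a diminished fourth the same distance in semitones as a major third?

Both span 4 semitones: a diminished fourth and a major third are the same chromatic distance.

Yes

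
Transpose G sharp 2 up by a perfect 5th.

Five letter names up from G: D.
A perfect fifth is 7 semitones; 7 semitones up from G#2 gives D#3.

D sharp 3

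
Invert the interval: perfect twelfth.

First reduce the compound perfect twelfth to its simple form, a perfect fifth.
Inverted interval numbers add to nine, so a fifth pairs with a fourth (5 + 4 = 9).
The quality also flips — perfect stays perfect — giving a perfect fourth.

P4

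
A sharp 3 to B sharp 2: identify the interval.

Descending from A#3 to B#2 is the same interval as ascending B#2 to A#3.
B to A spans seven letter names (B-C-D-E-F-G-A) — that makes it a seventh of some quality.
A major seventh would be 11 semitones, but B#2 to A#3 is 10 — one semitone narrower, making it a minor seventh.

m7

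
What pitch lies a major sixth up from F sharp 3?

D sharp 4

Counting six letter names up from F lands on D.
A major sixth is 9 semitones; 9 semitones up from F#3 gives D#4.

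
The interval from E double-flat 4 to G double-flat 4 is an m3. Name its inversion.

M6

The rule of nine gives the new number: 9 − 3 = 6, so a third becomes a sixth.
The quality also flips — minor becomes major — giving a major sixth.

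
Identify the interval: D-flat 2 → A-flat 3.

D to A spans five letter names (D-E-F-G-A), plus an octave, so the interval is some kind of twelfth.
The perfect twelfth spans 19 semitones, and Db2 to Ab3 is exactly 19 semitones — so this is a perfect twelfth.
(Equivalently, a compound perfect fifth: a perfect fifth plus an octave.)

perfect twelfth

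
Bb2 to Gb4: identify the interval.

B to G spans six letter names (B-C-D-E-F-G), plus an octave, so the interval is some kind of thirteenth.
A major thirteenth would be 21 semitones, but Bb2 to Gb4 is 20 — one semitone narrower, making it a minor thirteenth.
(Equivalently, a compound minor sixth: a minor sixth plus an octave.)

minor thirteenth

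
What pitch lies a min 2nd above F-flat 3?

Two letter names up from F: G.
A minor second spans 1 semitone, so from Fb3 the target pitch is Gbb3.

G-double-flat 3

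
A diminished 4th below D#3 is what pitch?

A##2

Four letter names down from D: A.
Moving 4 semitones down from D#3 (the size of a diminished fourth) reaches A##2.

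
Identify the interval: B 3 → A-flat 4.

diminished 7th

B to A spans seven letter names (B-C-D-E-F-G-A): a seventh.
A major seventh would be 11 semitones; B3 to Ab4 is 9, two semitones narrower, so the interval is diminished.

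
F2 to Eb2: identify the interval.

Descending from F2 to Eb2 is the same interval as ascending Eb2 to F2.
E to F spans two letter names (E-F): a second.
Counting semitones, Eb2→F2 is 2, which is the major second.

major second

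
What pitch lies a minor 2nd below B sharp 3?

A double-sharp 3

The second takes the letter from B down to A.
A minor second is 1 semitone; 1 semitone down from B#3 gives A##3.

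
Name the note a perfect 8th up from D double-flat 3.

D double-flat 4

For an octave the letter name doesn't change: still D, an octave up.
A perfect octave is 12 semitones; 12 semitones up from Dbb3 gives Dbb4.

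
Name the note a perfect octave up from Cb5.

Cb6

The letter stays C (same as the start), shifted an octave up.
A perfect octave spans 12 semitones, so from Cb5 the target pitch is Cb6.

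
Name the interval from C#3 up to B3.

minor seventh

C to B spans seven letter names (C-D-E-F-G-A-B): a seventh.
At 10 semitones, C#3→B3 falls one short of a major seventh: minor.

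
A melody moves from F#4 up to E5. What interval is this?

F to E spans seven letter names (F-G-A-B-C-D-E): a seventh.
A major seventh would be 11 semitones, but F#4 to E5 is 10 — one semitone narrower, making it a minor seventh.

minor 7th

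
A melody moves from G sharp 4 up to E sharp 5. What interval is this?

G to E spans six letter names (G-A-B-C-D-E), so the interval is some kind of sixth.
Counting semitones, G#4→E#5 is 9, which is the major sixth.

major 6th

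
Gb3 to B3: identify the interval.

G to B spans three letter names (G-A-B): a third.
Gb3 to B3 spans 5 semitones — one semitone wider than the major third (4) — giving an augmented third.

augmented 3rd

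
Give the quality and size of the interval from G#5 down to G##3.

Descending from G#5 to G##3 is the same interval as ascending G##3 to G#5.
G to G is the same letter name, plus 2 octaves: a fifteenth.
The perfect fifteenth is 24 semitones; here we have 23, one semitone narrower: diminished.
(Equivalently, a compound diminished octave: a diminished octave plus an octave.)

diminished fifteenth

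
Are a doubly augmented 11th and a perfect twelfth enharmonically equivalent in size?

A doubly augmented eleventh = 19 semitones = a perfect twelfth; enharmonically equal.

Yes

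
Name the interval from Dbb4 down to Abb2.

Descending from Dbb4 to Abb2 is the same interval as ascending Abb2 to Dbb4.
A to D spans four letter names (A-B-C-D), plus an octave — that makes it an eleventh of some quality.
The perfect eleventh spans 17 semitones, and Abb2 to Dbb4 is exactly 17 semitones — so this is a perfect eleventh.
(Equivalently, a compound perfect fourth: a perfect fourth plus an octave.)

perfect 11th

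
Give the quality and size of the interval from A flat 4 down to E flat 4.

perfect fourth

Descending from Ab4 to Eb4 is the same interval as ascending Eb4 to Ab4.
E to A spans four letter names (E-F-G-A), so the interval is some kind of fourth.
Eb4 to Ab4 is 5 semitones, matching the perfect fourth exactly, so the quality is perfect.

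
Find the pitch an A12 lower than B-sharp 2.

The twelfth's letter: B down five letter names plus an octave → E.
An augmented twelfth spans 20 semitones, so from B#2 the target pitch is E1.

E 1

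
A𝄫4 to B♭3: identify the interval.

diminished seventh

Descending from Abb4 to Bb3 is the same interval as ascending Bb3 to Abb4.
B to A spans seven letter names (B-C-D-E-F-G-A), so the interval is some kind of seventh.
Bb3 to Abb4 spans 9 semitones — two semitones narrower than the major seventh (11) — giving a diminished seventh.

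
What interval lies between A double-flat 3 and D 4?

A to D spans four letter names (A-B-C-D): a fourth.
A perfect fourth would be 5 semitones; Abb3 to D4 is 7, two semitones wider, so the interval is doubly augmented.

doubly augmented fourth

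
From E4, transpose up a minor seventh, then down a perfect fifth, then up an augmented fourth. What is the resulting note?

A minor seventh up from E4 is D5.
A perfect fifth down from D5 is G4.
An augmented fourth up from G4 is C#5.

C#5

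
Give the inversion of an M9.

minor 7th

First reduce the compound major ninth to its simple form, a major second.
Inverted interval numbers add to nine, so a second pairs with a seventh (2 + 7 = 9).
The quality also flips — major becomes minor — giving a minor seventh.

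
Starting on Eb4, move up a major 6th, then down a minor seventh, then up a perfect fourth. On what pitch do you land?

Eb4 up a major sixth → C5 (9 semitones).
A minor seventh down from C5 is D4.
D4 up a perfect fourth → G4 (5 semitones).

G4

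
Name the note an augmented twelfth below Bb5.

Counting five letter names plus an octave down from B lands on E.
An augmented twelfth spans 20 semitones, so from Bb5 the target pitch is Ebb4.

Ebb4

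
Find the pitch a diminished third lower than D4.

Three letter names down from D: B.
Moving 2 semitones down from D4 (the size of a diminished third) reaches B#3.

B#3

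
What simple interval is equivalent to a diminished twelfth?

Each octave removed subtracts seven from the number: 12 − 7 = 5.
So a diminished twelfth is an octave plus a diminished fifth. The quality is unchanged.

diminished fifth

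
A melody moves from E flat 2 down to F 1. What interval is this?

Descending from Eb2 to F1 is the same interval as ascending F1 to Eb2.
F to E spans seven letter names (F-G-A-B-C-D-E) — that makes it a seventh of some quality.
At 10 semitones, F1→Eb2 falls one short of a major seventh: minor.

minor seventh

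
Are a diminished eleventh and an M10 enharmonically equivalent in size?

A diminished eleventh = 16 semitones = a major tenth; enharmonically equal.

Yes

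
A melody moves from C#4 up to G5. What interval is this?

diminished twelfth

C to G spans five letter names (C-D-E-F-G), plus an octave, so the interval is some kind of twelfth.
A perfect twelfth would be 19 semitones; C#4 to G5 is 18, one semitone narrower, so the interval is diminished.
(Equivalently, a compound diminished fifth: a diminished fifth plus an octave.)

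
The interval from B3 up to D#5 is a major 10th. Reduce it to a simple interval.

M3

Subtracting seven from the interval number removes an octave: 10 − 7 = 3.
So a major tenth is an octave plus a major third. The quality is unchanged.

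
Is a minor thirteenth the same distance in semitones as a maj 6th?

No

A minor thirteenth spans 20 semitones; a major sixth spans 9 semitones. They differ by 11.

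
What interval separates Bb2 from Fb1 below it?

Descending from Bb2 to Fb1 is the same interval as ascending Fb1 to Bb2.
F to B spans four letter names (F-G-A-B), plus an octave, so the interval is some kind of eleventh.
Fb1 to Bb2 spans 18 semitones — one semitone wider than the perfect eleventh (17) — giving an augmented eleventh.
(Equivalently, a compound augmented fourth: an augmented fourth plus an octave.)

augmented 11th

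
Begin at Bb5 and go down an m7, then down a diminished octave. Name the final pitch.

A minor seventh down from Bb5 is C5.
Down a diminished octave from C5: C#4 (11 semitones down).

C#4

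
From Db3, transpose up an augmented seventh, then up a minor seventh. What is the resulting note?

B4

An augmented seventh up from Db3 is C#4.
Up a minor seventh from C#4: B4 (10 semitones up).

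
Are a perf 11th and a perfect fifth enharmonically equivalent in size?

A perfect eleventh is 17 semitones but a perfect fifth is 7 semitones — different sizes.

No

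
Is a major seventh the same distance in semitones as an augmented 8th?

No

11 semitones (major seventh) vs 13 semitones (augmented octave): not equal.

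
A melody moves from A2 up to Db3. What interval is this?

diminished fourth

A to D spans four letter names (A-B-C-D), so the interval is some kind of fourth.
The perfect fourth is 5 semitones; here we have 4, one semitone narrower: diminished.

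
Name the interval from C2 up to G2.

perfect fifth

C to G spans five letter names (C-D-E-F-G), so the interval is some kind of fifth.
Counting semitones, C2→G2 is 7, which is the perfect fifth.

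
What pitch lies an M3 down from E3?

C3

Counting three letter names down from E lands on C.
Moving 4 semitones down from E3 (the size of a major third) reaches C3.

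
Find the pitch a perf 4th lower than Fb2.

Counting four letter names down from F lands on C.
A perfect fourth spans 5 semitones, so from Fb2 the target pitch is Cb2.

Cb2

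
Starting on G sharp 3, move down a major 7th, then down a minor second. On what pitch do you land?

G#3 down a major seventh → A2 (11 semitones).
Down a minor second from A2: G#2 (1 semitone down).

G sharp 2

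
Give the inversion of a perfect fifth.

P4

Inverted interval numbers add to nine, so a fifth pairs with a fourth (5 + 4 = 9).
Quality inverts too: perfect stays perfect. That makes the inversion a perfect fourth.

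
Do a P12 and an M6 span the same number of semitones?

No

A perfect twelfth is 19 semitones but a major sixth is 9 semitones — different sizes.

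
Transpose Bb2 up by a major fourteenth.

A4

Seven letters up from B (plus an octave) reaches A.
Moving 23 semitones up from Bb2 (the size of a major fourteenth) reaches A4.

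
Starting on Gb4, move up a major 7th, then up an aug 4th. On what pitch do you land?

B5

A major seventh up from Gb4 is F5.
An augmented fourth up from F5 is B5.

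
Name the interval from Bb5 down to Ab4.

major ninth

Descending from Bb5 to Ab4 is the same interval as ascending Ab4 to Bb5.
A to B spans two letter names (A-B), plus an octave: a ninth.
Counting semitones, Ab4→Bb5 is 14, which is the major ninth.
(Equivalently, a compound major second: a major second plus an octave.)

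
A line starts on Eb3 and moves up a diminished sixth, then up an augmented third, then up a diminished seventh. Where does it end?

A diminished sixth up from Eb3 is Cbb4.
An augmented third up from Cbb4 is Eb4.
Eb4 up a diminished seventh → Dbb5 (9 semitones).

Dbb5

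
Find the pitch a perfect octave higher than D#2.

D#3

For an octave the letter name doesn't change: still D, an octave up.
A perfect octave spans 12 semitones, so from D#2 the target pitch is D#3.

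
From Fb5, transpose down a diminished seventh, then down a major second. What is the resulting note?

F4

Fb5 down a diminished seventh → G4 (9 semitones).
A major second down from G4 is F4.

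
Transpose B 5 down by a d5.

E sharp 5

Five letter names down from B: E.
Moving 6 semitones down from B5 (the size of a diminished fifth) reaches E#5.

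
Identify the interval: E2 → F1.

major 7th

Descending from E2 to F1 is the same interval as ascending F1 to E2.
F to E spans seven letter names (F-G-A-B-C-D-E), so the interval is some kind of seventh.
F1 to E2 is 11 semitones, matching the major seventh exactly, so the quality is major.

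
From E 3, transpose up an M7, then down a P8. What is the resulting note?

D sharp 3

Up a major seventh from E3: D#4 (11 semitones up).
Down a perfect octave from D#4: D#3 (12 semitones down).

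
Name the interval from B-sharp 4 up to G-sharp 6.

B to G spans six letter names (B-C-D-E-F-G), plus an octave — that makes it a thirteenth of some quality.
A major thirteenth would be 21 semitones, but B#4 to G#6 is 20 — one semitone narrower, making it a minor thirteenth.
(Equivalently, a compound minor sixth: a minor sixth plus an octave.)

minor thirteenth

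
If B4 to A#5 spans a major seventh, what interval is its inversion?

Interval numbers invert to sum to nine: 7 + 2 = 9, so a seventh inverts to a second.
And major becomes minor under inversion, so we get a minor second.

minor 2nd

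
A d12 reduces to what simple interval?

d5

Each octave removed subtracts seven from the number: 12 − 7 = 5.
Quality carries through unchanged, so the simple form is a diminished fifth.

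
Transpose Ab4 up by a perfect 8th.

Ab5

An octave keeps the letter name A, an octave up from A.
A perfect octave spans 12 semitones, so from Ab4 the target pitch is Ab5.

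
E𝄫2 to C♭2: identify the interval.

Descending from Ebb2 to Cb2 is the same interval as ascending Cb2 to Ebb2.
C to E spans three letter names (C-D-E), so the interval is some kind of third.
Cb2 to Ebb2 is 3 semitones, a half step short of the major third (4), so this is minor.

minor third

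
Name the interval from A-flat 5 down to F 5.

Descending from Ab5 to F5 is the same interval as ascending F5 to Ab5.
F to A spans three letter names (F-G-A), so the interval is some kind of third.
At 3 semitones, F5→Ab5 falls one short of a major third: minor.

minor third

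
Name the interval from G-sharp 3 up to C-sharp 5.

perfect eleventh

G to C spans four letter names (G-A-B-C), plus an octave — that makes it an eleventh of some quality.
Counting semitones, G#3→C#5 is 17, which is the perfect eleventh.
(Equivalently, a compound perfect fourth: a perfect fourth plus an octave.)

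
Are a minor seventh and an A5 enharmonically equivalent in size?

No

A minor seventh spans 10 semitones; an augmented fifth spans 8 semitones. They differ by 2.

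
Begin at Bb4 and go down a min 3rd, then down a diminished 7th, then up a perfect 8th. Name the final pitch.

Bb4 down a minor third → G4 (3 semitones).
A diminished seventh down from G4 is A#3.
A#3 up a perfect octave → A#4 (12 semitones).

A#4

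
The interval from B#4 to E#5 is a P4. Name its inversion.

The rule of nine gives the new number: 9 − 4 = 5, so a fourth becomes a fifth.
And perfect stays perfect under inversion, so we get a perfect fifth.

perfect fifth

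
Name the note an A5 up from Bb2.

F#3

Counting five letter names up from B lands on F.
Moving 8 semitones up from Bb2 (the size of an augmented fifth) reaches F#3.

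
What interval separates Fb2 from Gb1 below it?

m7

Descending from Fb2 to Gb1 is the same interval as ascending Gb1 to Fb2.
G to F spans seven letter names (G-A-B-C-D-E-F): a seventh.
At 10 semitones, Gb1→Fb2 falls one short of a major seventh: minor.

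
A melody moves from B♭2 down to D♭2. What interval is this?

Descending from Bb2 to Db2 is the same interval as ascending Db2 to Bb2.
D to B spans six letter names (D-E-F-G-A-B), so the interval is some kind of sixth.
Db2 to Bb2 is 9 semitones, matching the major sixth exactly, so the quality is major.

major sixth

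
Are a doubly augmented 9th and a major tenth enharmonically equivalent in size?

Yes

A doubly augmented ninth spans 16 semitones, and a major tenth also spans 16 semitones — they're enharmonic.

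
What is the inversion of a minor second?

major seventh

Interval numbers invert to sum to nine: 2 + 7 = 9, so a second inverts to a seventh.
The quality also flips — minor becomes major — giving a major seventh.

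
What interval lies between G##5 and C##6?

perfect fourth

G to C spans four letter names (G-A-B-C), so the interval is some kind of fourth.
The perfect fourth spans 5 semitones, and G##5 to C##6 is exactly 5 semitones — so this is a perfect fourth.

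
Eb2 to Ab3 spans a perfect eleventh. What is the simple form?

Take out an octave (7 from the number): 11 − 7 = 4.
That makes a perfect eleventh a compound perfect fourth — an octave plus a perfect fourth.

perfect fourth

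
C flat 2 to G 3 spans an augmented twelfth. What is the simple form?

augmented fifth

Each octave removed subtracts seven from the number: 12 − 7 = 5.
Quality carries through unchanged, so the simple form is an augmented fifth.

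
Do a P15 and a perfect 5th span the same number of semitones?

24 semitones (perfect fifteenth) vs 7 semitones (perfect fifth): not equal.

No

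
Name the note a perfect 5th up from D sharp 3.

The fifth takes the letter from D up to A.
A perfect fifth is 7 semitones; 7 semitones up from D#3 gives A#3.

A sharp 3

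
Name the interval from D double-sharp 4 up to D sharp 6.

diminished fifteenth

D to D is the same letter name, plus 2 octaves, so the interval is some kind of fifteenth.
D##4 to D#6 spans 23 semitones — one semitone narrower than the perfect fifteenth (24) — giving a diminished fifteenth.
(Equivalently, a compound diminished octave: a diminished octave plus an octave.)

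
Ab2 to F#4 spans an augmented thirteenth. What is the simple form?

Each octave removed subtracts seven from the number: 13 − 7 = 6.
So an augmented thirteenth is an octave plus an augmented sixth. The quality is unchanged.

augmented 6th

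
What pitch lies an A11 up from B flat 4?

E 6

The eleventh's letter: B up four letter names plus an octave → E.
An augmented eleventh is 18 semitones; 18 semitones up from Bb4 gives E6.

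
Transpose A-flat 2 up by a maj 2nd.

The second takes the letter from A up to B.
Moving 2 semitones up from Ab2 (the size of a major second) reaches Bb2.

B-flat 2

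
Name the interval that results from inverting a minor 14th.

M2

First reduce the compound minor fourteenth to its simple form, a minor seventh.
Inverted interval numbers add to nine, so a seventh pairs with a second (7 + 2 = 9).
And minor becomes major under inversion, so we get a major second.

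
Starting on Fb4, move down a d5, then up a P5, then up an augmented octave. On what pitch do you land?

A diminished fifth down from Fb4 is Bb3.
Bb3 up a perfect fifth → F4 (7 semitones).
An augmented octave up from F4 is F#5.

F#5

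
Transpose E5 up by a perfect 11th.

A6

Counting four letter names plus an octave up from E lands on A.
A perfect eleventh is 17 semitones; 17 semitones up from E5 gives A6.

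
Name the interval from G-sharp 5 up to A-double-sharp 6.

G to A spans two letter names (G-A), plus an octave, so the interval is some kind of ninth.
The major ninth is 14 semitones; here we have 15, one semitone wider: augmented.
(Equivalently, a compound augmented second: an augmented second plus an octave.)

augmented ninth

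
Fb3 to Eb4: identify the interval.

F to E spans seven letter names (F-G-A-B-C-D-E): a seventh.
The major seventh spans 11 semitones, and Fb3 to Eb4 is exactly 11 semitones — so this is a major seventh.

major seventh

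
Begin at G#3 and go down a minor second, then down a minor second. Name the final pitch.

E##3

A minor second down from G#3 is F##3.
F##3 down a minor second → E##3 (1 semitone).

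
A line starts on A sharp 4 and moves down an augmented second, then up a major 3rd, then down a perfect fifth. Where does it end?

E 4

Down an augmented second from A#4: G4 (3 semitones down).
A major third up from G4 is B4.
B4 down a perfect fifth → E4 (7 semitones).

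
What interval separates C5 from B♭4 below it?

Descending from C5 to Bb4 is the same interval as ascending Bb4 to C5.
B to C spans two letter names (B-C), so the interval is some kind of second.
The major second spans 2 semitones, and Bb4 to C5 is exactly 2 semitones — so this is a major second.

major second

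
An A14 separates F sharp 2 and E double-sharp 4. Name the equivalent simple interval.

augmented seventh

Each octave removed subtracts seven from the number: 14 − 7 = 7.
That makes an augmented fourteenth a compound augmented seventh — an octave plus an augmented seventh.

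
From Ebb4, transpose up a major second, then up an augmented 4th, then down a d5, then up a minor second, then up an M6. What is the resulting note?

D5

Up a major second from Ebb4: Fb4 (2 semitones up).
An augmented fourth up from Fb4 is Bb4.
A diminished fifth down from Bb4 is E4.
Up a minor second from E4: F4 (1 semitone up).
F4 up a major sixth → D5 (9 semitones).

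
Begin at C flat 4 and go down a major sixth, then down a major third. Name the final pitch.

Cb4 down a major sixth → Ebb3 (9 semitones).
Ebb3 down a major third → Cbb3 (4 semitones).

C double-flat 3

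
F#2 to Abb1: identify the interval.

Descending from F#2 to Abb1 is the same interval as ascending Abb1 to F#2.
A to F spans six letter names (A-B-C-D-E-F), so the interval is some kind of sixth.
The major sixth is 9 semitones; here we have 11, two semitones wider: doubly augmented.

AA6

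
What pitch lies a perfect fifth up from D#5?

A#5

Five letter names up from D: A.
A perfect fifth is 7 semitones; 7 semitones up from D#5 gives A#5.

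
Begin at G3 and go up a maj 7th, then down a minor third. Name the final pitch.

D#4

G3 up a major seventh → F#4 (11 semitones).
F#4 down a minor third → D#4 (3 semitones).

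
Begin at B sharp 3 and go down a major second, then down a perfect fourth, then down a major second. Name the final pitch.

D sharp 3

A major second down from B#3 is A#3.
A perfect fourth down from A#3 is E#3.
Down a major second from E#3: D#3 (2 semitones down).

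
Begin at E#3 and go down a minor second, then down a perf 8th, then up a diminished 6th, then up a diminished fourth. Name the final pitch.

Eb3

E#3 down a minor second → D##3 (1 semitone).
D##3 down a perfect octave → D##2 (12 semitones).
A diminished sixth up from D##2 is B2.
A diminished fourth up from B2 is Eb3.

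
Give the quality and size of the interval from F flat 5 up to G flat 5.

major 2nd

F to G spans two letter names (F-G), so the interval is some kind of second.
Counting semitones, Fb5→Gb5 is 2, which is the major second.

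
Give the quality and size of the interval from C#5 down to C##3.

diminished fifteenth

Descending from C#5 to C##3 is the same interval as ascending C##3 to C#5.
C to C is the same letter name, plus 2 octaves: a fifteenth.
A perfect fifteenth would be 24 semitones; C##3 to C#5 is 23, one semitone narrower, so the interval is diminished.
(Equivalently, a compound diminished octave: a diminished octave plus an octave.)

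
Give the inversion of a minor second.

major 7th

Interval numbers invert to sum to nine: 2 + 7 = 9, so a second inverts to a seventh.
And minor becomes major under inversion, so we get a major seventh.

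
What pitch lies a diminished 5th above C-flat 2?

G-double-flat 2

The fifth takes the letter from C up to G.
Moving 6 semitones up from Cb2 (the size of a diminished fifth) reaches Gbb2.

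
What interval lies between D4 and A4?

perfect 5th

D to A spans five letter names (D-E-F-G-A) — that makes it a fifth of some quality.
Counting semitones, D4→A4 is 7, which is the perfect fifth.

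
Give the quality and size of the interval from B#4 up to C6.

B to C spans two letter names (B-C), plus an octave, so the interval is some kind of ninth.
A major ninth would be 14 semitones; B#4 to C6 is 12, two semitones narrower, so the interval is diminished.

diminished 9th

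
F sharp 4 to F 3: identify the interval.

Descending from F#4 to F3 is the same interval as ascending F3 to F#4.
F to F is the same letter name, plus an octave: an octave.
F3 to F#4 spans 13 semitones — one semitone wider than the perfect octave (12) — giving an augmented octave.

augmented 8th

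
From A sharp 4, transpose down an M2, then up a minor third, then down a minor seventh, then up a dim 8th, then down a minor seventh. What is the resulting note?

Down a major second from A#4: G#4 (2 semitones down).
G#4 up a minor third → B4 (3 semitones).
Down a minor seventh from B4: C#4 (10 semitones down).
C#4 up a diminished octave → C5 (11 semitones).
C5 down a minor seventh → D4 (10 semitones).

D 4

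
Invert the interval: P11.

perfect fifth

First reduce the compound perfect eleventh to its simple form, a perfect fourth.
Interval numbers invert to sum to nine: 4 + 5 = 9, so a fourth inverts to a fifth.
Quality inverts too: perfect stays perfect. That makes the inversion a perfect fifth.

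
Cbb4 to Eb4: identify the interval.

A3

C to E spans three letter names (C-D-E): a third.
The major third is 4 semitones; here we have 5, one semitone wider: augmented.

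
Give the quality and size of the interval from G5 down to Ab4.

Descending from G5 to Ab4 is the same interval as ascending Ab4 to G5.
A to G spans seven letter names (A-B-C-D-E-F-G): a seventh.
The major seventh spans 11 semitones, and Ab4 to G5 is exactly 11 semitones — so this is a major seventh.

M7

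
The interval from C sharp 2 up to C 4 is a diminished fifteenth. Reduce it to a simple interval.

Subtracting seven from the interval number removes an octave: 15 − 7 = 8.
That makes a diminished fifteenth a compound diminished octave — an octave plus a diminished octave.

diminished 8th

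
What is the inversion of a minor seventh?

major 2nd

The rule of nine gives the new number: 9 − 7 = 2, so a seventh becomes a second.
The quality also flips — minor becomes major — giving a major second.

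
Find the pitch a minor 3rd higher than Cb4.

Ebb4

Three letter names up from C: E.
A minor third is 3 semitones; 3 semitones up from Cb4 gives Ebb4.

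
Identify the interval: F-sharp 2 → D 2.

major third

Descending from F#2 to D2 is the same interval as ascending D2 to F#2.
D to F spans three letter names (D-E-F): a third.
Counting semitones, D2→F#2 is 4, which is the major third.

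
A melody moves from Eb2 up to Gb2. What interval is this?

E to G spans three letter names (E-F-G): a third.
A major third would be 4 semitones, but Eb2 to Gb2 is 3 — one semitone narrower, making it a minor third.

minor third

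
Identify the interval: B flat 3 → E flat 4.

perfect fourth

B to E spans four letter names (B-C-D-E): a fourth.
Counting semitones, Bb3→Eb4 is 5, which is the perfect fourth.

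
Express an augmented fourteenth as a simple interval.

A7

Take out an octave (7 from the number): 14 − 7 = 7.
Quality carries through unchanged, so the simple form is an augmented seventh.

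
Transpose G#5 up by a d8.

G6

An octave keeps the letter name G, an octave up from G.
A diminished octave spans 11 semitones, so from G#5 the target pitch is G6.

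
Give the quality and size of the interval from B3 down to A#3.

minor second

Descending from B3 to A#3 is the same interval as ascending A#3 to B3.
A to B spans two letter names (A-B) — that makes it a second of some quality.
At 1 semitone, A#3→B3 falls one short of a major second: minor.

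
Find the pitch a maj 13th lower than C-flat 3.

Six letters down from C (plus an octave) reaches E.
Moving 21 semitones down from Cb3 (the size of a major thirteenth) reaches Ebb1.

E-double-flat 1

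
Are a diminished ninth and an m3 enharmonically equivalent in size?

No

A diminished ninth spans 12 semitones; a minor third spans 3 semitones. They differ by 9.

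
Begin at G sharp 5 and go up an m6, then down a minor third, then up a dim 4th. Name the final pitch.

G#5 up a minor sixth → E6 (8 semitones).
A minor third down from E6 is C#6.
Up a diminished fourth from C#6: F6 (4 semitones up).

F 6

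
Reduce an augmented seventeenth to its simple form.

Subtracting seven from the interval number removes an octave: 17 − 14 = 3.
So an augmented seventeenth is 2 octaves plus an augmented third. The quality is unchanged.

augmented third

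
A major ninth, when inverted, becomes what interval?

First reduce the compound major ninth to its simple form, a major second.
Interval numbers invert to sum to nine: 2 + 7 = 9, so a second inverts to a seventh.
Quality inverts too: major becomes minor. That makes the inversion a minor seventh.

m7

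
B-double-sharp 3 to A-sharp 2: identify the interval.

augmented 9th

Descending from B##3 to A#2 is the same interval as ascending A#2 to B##3.
A to B spans two letter names (A-B), plus an octave — that makes it a ninth of some quality.
The major ninth is 14 semitones; here we have 15, one semitone wider: augmented.
(Equivalently, a compound augmented second: an augmented second plus an octave.)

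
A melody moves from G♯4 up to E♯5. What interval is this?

G to E spans six letter names (G-A-B-C-D-E): a sixth.
G#4 to E#5 is 9 semitones, matching the major sixth exactly, so the quality is major.

major 6th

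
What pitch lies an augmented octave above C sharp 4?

C double-sharp 5

For an octave the letter name doesn't change: still C, an octave up.
Moving 13 semitones up from C#4 (the size of an augmented octave) reaches C##5.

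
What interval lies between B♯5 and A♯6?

B to A spans seven letter names (B-C-D-E-F-G-A), so the interval is some kind of seventh.
At 10 semitones, B#5→A#6 falls one short of a major seventh: minor.

m7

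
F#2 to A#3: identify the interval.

F to A spans three letter names (F-G-A), plus an octave — that makes it a tenth of some quality.
Counting semitones, F#2→A#3 is 16, which is the major tenth.
(Equivalently, a compound major third: a major third plus an octave.)

major tenth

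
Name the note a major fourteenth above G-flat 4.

F 6

Counting seven letter names plus an octave up from G lands on F.
A major fourteenth is 23 semitones; 23 semitones up from Gb4 gives F6.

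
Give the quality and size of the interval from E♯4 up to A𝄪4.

augmented 4th

E to A spans four letter names (E-F-G-A), so the interval is some kind of fourth.
The perfect fourth is 5 semitones; here we have 6, one semitone wider: augmented.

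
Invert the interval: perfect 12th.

First reduce the compound perfect twelfth to its simple form, a perfect fifth.
Inverted interval numbers add to nine, so a fifth pairs with a fourth (5 + 4 = 9).
The quality also flips — perfect stays perfect — giving a perfect fourth.

perfect 4th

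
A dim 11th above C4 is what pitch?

Four letters up from C (plus an octave) reaches F.
A diminished eleventh is 16 semitones; 16 semitones up from C4 gives Fb5.

Fb5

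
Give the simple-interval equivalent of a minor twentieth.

m6

Each octave removed subtracts seven from the number: 20 − 14 = 6.
That makes a minor twentieth a compound minor sixth — 2 octaves plus a minor sixth.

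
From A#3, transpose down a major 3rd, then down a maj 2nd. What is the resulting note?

Down a major third from A#3: F#3 (4 semitones down).
A major second down from F#3 is E3.

E3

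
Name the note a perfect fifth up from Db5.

Ab5

The fifth takes the letter from D up to A.
Moving 7 semitones up from Db5 (the size of a perfect fifth) reaches Ab5.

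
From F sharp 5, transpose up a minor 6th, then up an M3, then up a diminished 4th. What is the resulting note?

B flat 6

A minor sixth up from F#5 is D6.
Up a major third from D6: F#6 (4 semitones up).
F#6 up a diminished fourth → Bb6 (4 semitones).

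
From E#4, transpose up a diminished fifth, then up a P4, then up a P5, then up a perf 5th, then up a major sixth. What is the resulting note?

Up a diminished fifth from E#4: B4 (6 semitones up).
B4 up a perfect fourth → E5 (5 semitones).
E5 up a perfect fifth → B5 (7 semitones).
B5 up a perfect fifth → F#6 (7 semitones).
A major sixth up from F#6 is D#7.

D#7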